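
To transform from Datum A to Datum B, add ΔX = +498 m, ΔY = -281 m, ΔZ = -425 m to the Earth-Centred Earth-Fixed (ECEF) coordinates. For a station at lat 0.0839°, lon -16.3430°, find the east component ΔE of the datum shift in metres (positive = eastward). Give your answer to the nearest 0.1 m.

At φ = 0.0839°, λ = -16.3430°: sin φ = 0.001464, cos φ = 0.999999, sin λ = -0.281387, cos λ = 0.959594.
ΔE = −sin λ·ΔX + cos λ·ΔY = −(-0.281387)·(498) + (0.959594)·(-281) = -129.52 m.

ΔE = -129.5 m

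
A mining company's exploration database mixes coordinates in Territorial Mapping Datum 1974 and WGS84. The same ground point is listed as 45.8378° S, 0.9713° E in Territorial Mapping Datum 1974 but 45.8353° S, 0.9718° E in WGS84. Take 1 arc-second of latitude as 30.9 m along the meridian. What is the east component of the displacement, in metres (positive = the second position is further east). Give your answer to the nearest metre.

Δφ = -45.8353° − -45.8378° = +0.0025°; Δλ = 0.9718° − 0.9713° = +0.0005°.
1° of latitude = 3600 × 30.90 = 111240 m.
ΔN = Δφ × 111240 = 278.1 m; ΔE = Δλ × 111240 × cos(-45.8378°) = +0.0005 × 111240 × 0.696692 = 38.8 m.

ΔE = 39 m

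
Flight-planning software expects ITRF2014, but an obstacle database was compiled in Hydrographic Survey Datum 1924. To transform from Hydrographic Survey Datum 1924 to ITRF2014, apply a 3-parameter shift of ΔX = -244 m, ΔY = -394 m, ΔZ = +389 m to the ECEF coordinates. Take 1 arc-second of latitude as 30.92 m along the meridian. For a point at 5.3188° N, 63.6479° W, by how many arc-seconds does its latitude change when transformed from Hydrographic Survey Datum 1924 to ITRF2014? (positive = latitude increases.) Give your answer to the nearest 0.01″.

sin φ = 0.092697, cos φ = 0.995694, sin λ = -0.896083, cos λ = 0.443886.
North component: ΔN = −sin φ cos λ·ΔX − sin φ sin λ·ΔY + cos φ·ΔZ = −(0.092697)(0.443886)(-244) − (0.092697)(-0.896083)(-394) + (0.995694)(389) = 364.64 m.
1° of latitude spans 3600 × 30.92 = 111312 m, so Δφ = 364.64 / 111312 × 3600 = 11.793″.

Δφ = 11.79″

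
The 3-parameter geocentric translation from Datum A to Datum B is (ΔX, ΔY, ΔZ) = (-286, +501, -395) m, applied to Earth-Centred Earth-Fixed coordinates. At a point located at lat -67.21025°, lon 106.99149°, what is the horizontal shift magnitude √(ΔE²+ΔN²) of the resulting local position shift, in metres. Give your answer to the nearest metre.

387 m

The local east axis at (φ, λ) is (−sin λ, cos λ, 0), so ΔE = −sin(106.99149°)·(-286) + cos(106.99149°)·501 = 127.11 m.
The local north axis is (−sin φ cos λ, −sin φ sin λ, cos φ), giving ΔN = 77.053 + 441.726 − 153.004 = 365.78 m.
Horizontal magnitude = √(ΔE² + ΔN²) = √(127.11² + 365.78²) = 387.23 m.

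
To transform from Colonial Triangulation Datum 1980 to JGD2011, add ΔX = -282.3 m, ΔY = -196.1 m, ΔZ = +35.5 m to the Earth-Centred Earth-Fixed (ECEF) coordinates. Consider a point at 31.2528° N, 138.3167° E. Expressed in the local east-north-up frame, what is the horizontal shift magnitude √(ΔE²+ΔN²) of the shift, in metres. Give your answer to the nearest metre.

334 m

At φ = 31.2528°, λ = 138.3167°: sin φ = 0.518815, cos φ = 0.854887, sin λ = 0.665013, cos λ = -0.746832.
ΔE = −sin λ·ΔX + cos λ·ΔY = −(0.665013)·(-282.3) + (-0.746832)·(-196.1) = 334.19 m.
ΔN = −sin φ cos λ·ΔX − sin φ sin λ·ΔY + cos φ·ΔZ = −(0.518815)(-0.746832)(-282.3) − (0.518815)(0.665013)(-196.1) + (0.854887)(35.5) = -11.38 m.
Horizontal magnitude = √(ΔE² + ΔN²) = √(334.19² + (-11.38)²) = 334.38 m.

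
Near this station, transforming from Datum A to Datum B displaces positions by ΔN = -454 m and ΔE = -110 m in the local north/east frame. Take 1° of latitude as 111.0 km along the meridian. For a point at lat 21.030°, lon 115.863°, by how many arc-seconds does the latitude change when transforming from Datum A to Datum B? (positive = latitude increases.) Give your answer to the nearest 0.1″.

1° of latitude = 111.0 km, so Δφ = -454.0 / 111000 = -0.0040901° = -14.724″.

Δφ = -14.7″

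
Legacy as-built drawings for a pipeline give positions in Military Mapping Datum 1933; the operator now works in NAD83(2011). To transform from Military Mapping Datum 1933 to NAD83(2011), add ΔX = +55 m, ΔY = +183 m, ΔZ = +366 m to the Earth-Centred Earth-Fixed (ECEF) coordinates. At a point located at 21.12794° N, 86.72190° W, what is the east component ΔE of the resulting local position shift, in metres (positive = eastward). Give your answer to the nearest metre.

The local east axis at (φ, λ) is (−sin λ, cos λ, 0), so ΔE = −sin(-86.72190°)·55 + cos(-86.72190°)·183 = 65.37 m.

ΔE = 65 m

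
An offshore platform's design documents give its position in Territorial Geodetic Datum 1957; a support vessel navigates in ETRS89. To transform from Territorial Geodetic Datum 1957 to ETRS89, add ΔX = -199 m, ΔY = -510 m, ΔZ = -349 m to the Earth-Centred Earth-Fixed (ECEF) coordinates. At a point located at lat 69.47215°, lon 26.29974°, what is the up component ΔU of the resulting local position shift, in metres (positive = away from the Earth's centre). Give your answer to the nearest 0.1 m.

ΔU = -468.6 m

At φ = 69.47215°, λ = 26.29974°: sin φ = 0.936502, cos φ = 0.350663, sin λ = 0.443067, cos λ = 0.896488.
ΔU = cos φ cos λ·ΔX + cos φ sin λ·ΔY + sin φ·ΔZ = (0.350663)(0.896488)(-199) + (0.350663)(0.443067)(-510) + (0.936502)(-349) = -468.63 m.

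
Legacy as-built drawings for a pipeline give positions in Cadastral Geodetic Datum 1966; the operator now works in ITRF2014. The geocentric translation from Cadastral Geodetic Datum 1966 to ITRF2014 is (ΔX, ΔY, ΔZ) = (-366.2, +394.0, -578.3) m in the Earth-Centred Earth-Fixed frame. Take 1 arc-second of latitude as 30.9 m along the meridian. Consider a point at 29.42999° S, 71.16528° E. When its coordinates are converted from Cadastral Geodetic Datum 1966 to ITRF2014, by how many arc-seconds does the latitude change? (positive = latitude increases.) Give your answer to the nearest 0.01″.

sin φ = -0.491360, cos φ = 0.870957, sin λ = 0.946454, cos λ = 0.322839.
North component: ΔN = −sin φ cos λ·ΔX − sin φ sin λ·ΔY + cos φ·ΔZ = −(-0.491360)(0.322839)(-366.2) − (-0.491360)(0.946454)(394.0) + (0.870957)(-578.3) = -378.54 m.
1° of latitude spans 3600 × 30.90 = 111240 m, so Δφ = -378.54 / 111240 × 3600 = -12.250″.

Δφ = -12.25″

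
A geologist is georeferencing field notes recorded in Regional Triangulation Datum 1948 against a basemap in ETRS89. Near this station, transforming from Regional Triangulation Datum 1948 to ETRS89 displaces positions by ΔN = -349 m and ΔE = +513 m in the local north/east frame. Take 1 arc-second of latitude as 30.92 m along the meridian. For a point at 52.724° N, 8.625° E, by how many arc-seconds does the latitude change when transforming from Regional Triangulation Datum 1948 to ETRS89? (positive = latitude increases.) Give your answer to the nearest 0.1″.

Δφ = -11.3″

1″ of latitude = 30.92 m, so Δφ = -349.0 / 30.92 = -11.287″.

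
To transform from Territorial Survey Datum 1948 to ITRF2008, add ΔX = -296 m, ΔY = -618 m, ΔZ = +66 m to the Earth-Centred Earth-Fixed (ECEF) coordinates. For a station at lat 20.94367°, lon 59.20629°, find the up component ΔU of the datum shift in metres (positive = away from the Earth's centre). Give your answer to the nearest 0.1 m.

The local up (radial) axis is (cos φ cos λ, cos φ sin λ, sin φ), giving ΔU = -141.525 − 495.798 + 23.592 = -613.73 m.

ΔU = -613.7 m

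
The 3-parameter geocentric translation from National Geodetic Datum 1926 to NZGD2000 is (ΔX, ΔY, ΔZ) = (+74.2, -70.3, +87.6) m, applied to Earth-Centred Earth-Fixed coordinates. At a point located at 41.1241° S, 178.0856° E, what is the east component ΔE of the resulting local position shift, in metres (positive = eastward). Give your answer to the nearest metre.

The local east axis at (φ, λ) is (−sin λ, cos λ, 0), so ΔE = −sin(178.0856°)·74.2 + cos(178.0856°)·(-70.3) = 67.78 m.

ΔE = 68 m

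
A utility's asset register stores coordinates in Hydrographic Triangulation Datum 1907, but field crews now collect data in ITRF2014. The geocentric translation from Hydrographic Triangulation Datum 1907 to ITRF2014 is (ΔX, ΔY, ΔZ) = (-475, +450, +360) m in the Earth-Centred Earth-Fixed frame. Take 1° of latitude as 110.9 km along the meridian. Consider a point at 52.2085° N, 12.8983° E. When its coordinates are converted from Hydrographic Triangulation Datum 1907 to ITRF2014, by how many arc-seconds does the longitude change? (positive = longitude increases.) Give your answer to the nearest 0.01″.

sin φ = 0.790246, cos φ = 0.612790, sin λ = 0.223221, cos λ = 0.974768.
East component: ΔE = −sin λ·ΔX + cos λ·ΔY = −(0.223221)(-475) + (0.974768)(450) = 544.68 m.
1° of latitude spans 110900 m; at latitude φ, 1° of longitude spans that × cos φ = 67958.4 m, so Δλ = 544.68 / 67958.4 × 3600 = 28.853″.

Δλ = 28.85″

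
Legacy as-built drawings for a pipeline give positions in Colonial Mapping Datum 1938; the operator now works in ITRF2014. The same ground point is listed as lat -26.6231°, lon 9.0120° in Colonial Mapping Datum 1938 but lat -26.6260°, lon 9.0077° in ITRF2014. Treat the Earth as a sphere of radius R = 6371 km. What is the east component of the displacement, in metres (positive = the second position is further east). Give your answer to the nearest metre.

ΔE = -427 m

Δφ = -26.6260° − -26.6231° = -0.0029°; Δλ = 9.0077° − 9.0120° = -0.0043°.
1° along a meridian = πR/180 = 111195 m.
ΔN = Δφ × 111195 = -322.5 m; ΔE = Δλ × 111195 × cos(-26.6231°) = -0.0043 × 111195 × 0.893974 = -427.4 m.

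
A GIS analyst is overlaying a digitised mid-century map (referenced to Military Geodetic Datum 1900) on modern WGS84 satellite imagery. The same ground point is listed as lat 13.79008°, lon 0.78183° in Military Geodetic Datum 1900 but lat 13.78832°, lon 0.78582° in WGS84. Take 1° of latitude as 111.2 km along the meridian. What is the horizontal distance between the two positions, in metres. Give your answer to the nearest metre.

473 m

Δφ = 13.78832° − 13.79008° = -0.00176°; Δλ = 0.78582° − 0.78183° = +0.00399°.
ΔN = Δφ × 111200 = -195.7 m; ΔE = Δλ × 111200 × cos(13.79008°) = +0.00399 × 111200 × 0.971176 = 430.9 m.
Distance = √(ΔE² + ΔN²) = √(430.9² + (-195.7)²) = 473.3 m.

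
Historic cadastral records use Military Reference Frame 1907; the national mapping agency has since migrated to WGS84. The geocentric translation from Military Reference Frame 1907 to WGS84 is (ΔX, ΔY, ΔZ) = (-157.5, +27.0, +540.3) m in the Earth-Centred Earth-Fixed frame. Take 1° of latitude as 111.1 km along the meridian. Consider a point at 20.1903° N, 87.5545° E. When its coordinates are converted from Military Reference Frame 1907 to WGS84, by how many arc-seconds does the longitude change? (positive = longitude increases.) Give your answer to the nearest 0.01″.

Δλ = 5.47″

sin φ = 0.345139, cos φ = 0.938551, sin λ = 0.999089, cos λ = 0.042669.
East component: ΔE = −sin λ·ΔX + cos λ·ΔY = −(0.999089)(-157.5) + (0.042669)(27.0) = 158.51 m.
1° of latitude spans 111100 m; at latitude φ, 1° of longitude spans that × cos φ = 104273.1 m, so Δλ = 158.51 / 104273.1 × 3600 = 5.472″.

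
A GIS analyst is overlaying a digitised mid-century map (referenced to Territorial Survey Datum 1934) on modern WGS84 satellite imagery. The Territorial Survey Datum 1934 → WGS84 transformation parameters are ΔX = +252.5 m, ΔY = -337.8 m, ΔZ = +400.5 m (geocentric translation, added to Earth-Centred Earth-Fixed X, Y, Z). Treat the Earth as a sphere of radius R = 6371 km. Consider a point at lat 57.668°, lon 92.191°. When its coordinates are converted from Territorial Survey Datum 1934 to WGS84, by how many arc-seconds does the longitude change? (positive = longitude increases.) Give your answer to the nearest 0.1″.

Δλ = -14.5″

sin φ = 0.844963, cos φ = 0.534824, sin λ = 0.999269, cos λ = -0.038231.
East component: ΔE = −sin λ·ΔX + cos λ·ΔY = −(0.999269)(252.5) + (-0.038231)(-337.8) = -239.40 m.
1° of latitude spans πR/180 = 111195 m; at latitude φ, 1° of longitude spans that × cos φ = 59469.8 m, so Δλ = -239.40 / 59469.8 × 3600 = -14.492″.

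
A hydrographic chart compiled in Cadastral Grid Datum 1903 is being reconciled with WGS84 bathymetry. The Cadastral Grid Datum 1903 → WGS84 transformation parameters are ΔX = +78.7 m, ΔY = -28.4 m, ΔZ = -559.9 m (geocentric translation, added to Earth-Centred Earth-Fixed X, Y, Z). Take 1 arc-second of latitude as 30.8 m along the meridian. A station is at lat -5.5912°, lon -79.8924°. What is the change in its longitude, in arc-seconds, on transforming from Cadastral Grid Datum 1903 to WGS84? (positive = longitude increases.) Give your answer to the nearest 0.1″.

Δλ = 2.4″

sin φ = -0.097430, cos φ = 0.995242, sin λ = -0.984480, cos λ = 0.175497.
East component: ΔE = −sin λ·ΔX + cos λ·ΔY = −(-0.984480)(78.7) + (0.175497)(-28.4) = 72.49 m.
1° of latitude spans 3600 × 30.80 = 110880 m; at latitude φ, 1° of longitude spans that × cos φ = 110352.5 m, so Δλ = 72.49 / 110352.5 × 3600 = 2.365″.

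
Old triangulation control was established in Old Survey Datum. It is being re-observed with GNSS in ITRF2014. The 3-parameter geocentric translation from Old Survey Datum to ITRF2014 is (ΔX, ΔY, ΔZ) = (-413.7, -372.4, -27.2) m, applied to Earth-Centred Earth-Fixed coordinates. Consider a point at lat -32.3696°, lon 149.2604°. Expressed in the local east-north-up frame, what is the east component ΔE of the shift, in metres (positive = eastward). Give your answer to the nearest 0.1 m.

ΔE = 531.5 m

The local east axis at (φ, λ) is (−sin λ, cos λ, 0), so ΔE = −sin(149.2604°)·(-413.7) + cos(149.2604°)·(-372.4) = 531.53 m.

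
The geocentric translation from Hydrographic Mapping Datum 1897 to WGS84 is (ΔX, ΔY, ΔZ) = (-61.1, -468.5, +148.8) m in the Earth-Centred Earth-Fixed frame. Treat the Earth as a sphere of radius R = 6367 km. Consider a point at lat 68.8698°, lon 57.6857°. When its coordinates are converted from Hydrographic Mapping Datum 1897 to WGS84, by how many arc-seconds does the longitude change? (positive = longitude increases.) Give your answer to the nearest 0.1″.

Δλ = -17.9″

sin φ = 0.932764, cos φ = 0.360489, sin λ = 0.845128, cos λ = 0.534563.
East component: ΔE = −sin λ·ΔX + cos λ·ΔY = −(0.845128)(-61.1) + (0.534563)(-468.5) = -198.81 m.
1° of latitude spans πR/180 = 111125 m; at latitude φ, 1° of longitude spans that × cos φ = 40059.3 m, so Δλ = -198.81 / 40059.3 × 3600 = -17.866″.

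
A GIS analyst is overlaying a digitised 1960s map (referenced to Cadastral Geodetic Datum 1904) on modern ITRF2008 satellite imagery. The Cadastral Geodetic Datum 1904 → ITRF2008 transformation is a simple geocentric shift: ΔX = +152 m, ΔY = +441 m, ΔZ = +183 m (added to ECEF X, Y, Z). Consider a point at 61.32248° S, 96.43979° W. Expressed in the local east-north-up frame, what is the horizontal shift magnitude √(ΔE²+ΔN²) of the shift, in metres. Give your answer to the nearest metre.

At φ = -61.32248°, λ = -96.43979°: sin φ = -0.877335, cos φ = 0.479879, sin λ = -0.993690, cos λ = -0.112159.
ΔE = −sin λ·ΔX + cos λ·ΔY = −(-0.993690)·(152) + (-0.112159)·(441) = 101.58 m.
ΔN = −sin φ cos λ·ΔX − sin φ sin λ·ΔY + cos φ·ΔZ = −(-0.877335)(-0.112159)(152) − (-0.877335)(-0.993690)(441) + (0.479879)(183) = -311.60 m.
Horizontal magnitude = √(ΔE² + ΔN²) = √(101.58² + (-311.60)²) = 327.74 m.

328 m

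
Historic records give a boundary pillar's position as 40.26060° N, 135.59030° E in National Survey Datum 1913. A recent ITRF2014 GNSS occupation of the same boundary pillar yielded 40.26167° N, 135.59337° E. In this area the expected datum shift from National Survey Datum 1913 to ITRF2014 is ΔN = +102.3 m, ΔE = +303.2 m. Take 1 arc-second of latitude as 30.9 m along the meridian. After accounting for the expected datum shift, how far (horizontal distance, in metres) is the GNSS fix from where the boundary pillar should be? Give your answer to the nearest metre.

Observed coordinate differences: Δφ = +0.00107°, Δλ = +0.00307°.
Converting to metres (1° lat = 111240 m, cos φ = 0.763113): observed ΔN = 119.0 m, observed ΔE = 260.6 m.
Subtracting the expected shift leaves a residual of 119.0 − (102.3) = 16.7 m north and 260.6 − (303.2) = -42.6 m east.
Residual distance = √(16.7² + (-42.6)²) = 45.8 m.

46 m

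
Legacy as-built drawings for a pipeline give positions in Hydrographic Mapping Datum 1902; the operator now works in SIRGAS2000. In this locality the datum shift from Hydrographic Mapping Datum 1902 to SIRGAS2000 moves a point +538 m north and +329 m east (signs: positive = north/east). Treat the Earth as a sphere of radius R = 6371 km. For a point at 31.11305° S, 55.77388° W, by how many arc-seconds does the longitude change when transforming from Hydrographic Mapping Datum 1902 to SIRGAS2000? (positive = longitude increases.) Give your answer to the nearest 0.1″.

At latitude -31.11305°, cos φ = 0.856149.
One radian of longitude at latitude φ spans R cos φ, so Δλ = ΔE / (R cos φ) = 329.0 / (6371000 × 0.856149) = 6.0317e-05 rad = 12.441″.

Δλ = 12.4″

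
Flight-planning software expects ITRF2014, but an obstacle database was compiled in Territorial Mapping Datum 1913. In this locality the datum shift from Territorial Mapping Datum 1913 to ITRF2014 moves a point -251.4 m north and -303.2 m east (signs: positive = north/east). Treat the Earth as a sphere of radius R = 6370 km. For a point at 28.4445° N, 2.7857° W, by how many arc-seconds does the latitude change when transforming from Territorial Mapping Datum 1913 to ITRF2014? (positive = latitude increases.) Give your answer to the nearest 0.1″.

On a sphere of radius R, 1 rad of latitude = R, so Δφ = ΔN / R = -251.4 / 6370000 = -3.9466e-05 rad = -8.140″.

Δφ = -8.1″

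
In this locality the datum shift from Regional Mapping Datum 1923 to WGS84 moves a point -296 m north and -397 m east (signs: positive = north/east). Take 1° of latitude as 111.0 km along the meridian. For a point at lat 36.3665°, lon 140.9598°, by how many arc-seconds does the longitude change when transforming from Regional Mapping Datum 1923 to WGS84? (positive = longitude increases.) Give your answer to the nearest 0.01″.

Δλ = -15.99″

At latitude 36.3665°, cos φ = 0.805241.
1° of longitude at this latitude = 111.0 × cos φ = 89.38 km, so Δλ = -397.0 / 89381.7 = -0.0044416° = -15.990″.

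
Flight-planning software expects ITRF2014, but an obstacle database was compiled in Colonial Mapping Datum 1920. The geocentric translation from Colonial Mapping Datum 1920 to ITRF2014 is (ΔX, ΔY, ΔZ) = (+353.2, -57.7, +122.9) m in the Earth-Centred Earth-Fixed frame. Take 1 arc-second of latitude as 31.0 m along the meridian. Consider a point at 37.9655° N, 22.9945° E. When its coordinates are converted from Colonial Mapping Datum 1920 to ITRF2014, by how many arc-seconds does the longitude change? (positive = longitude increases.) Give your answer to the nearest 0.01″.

Δλ = -7.82″

sin φ = 0.615187, cos φ = 0.788381, sin λ = 0.390643, cos λ = 0.920542.
East component: ΔE = −sin λ·ΔX + cos λ·ΔY = −(0.390643)(353.2) + (0.920542)(-57.7) = -191.09 m.
1° of latitude spans 3600 × 31.00 = 111600 m; at latitude φ, 1° of longitude spans that × cos φ = 87983.4 m, so Δλ = -191.09 / 87983.4 × 3600 = -7.819″.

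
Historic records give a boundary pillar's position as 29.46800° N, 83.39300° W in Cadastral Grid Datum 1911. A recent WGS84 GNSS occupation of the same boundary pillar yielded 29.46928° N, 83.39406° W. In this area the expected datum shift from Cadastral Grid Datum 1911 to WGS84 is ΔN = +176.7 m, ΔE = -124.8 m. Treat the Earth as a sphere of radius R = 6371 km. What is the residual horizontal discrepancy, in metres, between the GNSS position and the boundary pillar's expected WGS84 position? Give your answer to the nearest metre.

41 m

Observed coordinate differences: Δφ = +0.00128°, Δλ = -0.00106°.
Converting to metres (1° lat = 111195 m, cos φ = 0.870631): observed ΔN = 142.3 m, observed ΔE = -102.6 m.
Subtracting the expected shift leaves a residual of 142.3 − (176.7) = -34.4 m north and -102.6 − (-124.8) = 22.2 m east.
Residual distance = √((-34.4)² + 22.2²) = 40.9 m.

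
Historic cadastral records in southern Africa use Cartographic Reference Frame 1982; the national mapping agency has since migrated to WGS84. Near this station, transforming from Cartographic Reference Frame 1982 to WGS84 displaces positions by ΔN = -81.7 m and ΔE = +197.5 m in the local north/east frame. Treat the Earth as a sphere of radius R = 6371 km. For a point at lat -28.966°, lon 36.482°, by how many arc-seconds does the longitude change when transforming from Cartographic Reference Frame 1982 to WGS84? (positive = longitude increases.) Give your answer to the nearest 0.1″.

Δλ = 7.3″

At latitude -28.966°, cos φ = 0.874907.
One radian of longitude at latitude φ spans R cos φ, so Δλ = ΔE / (R cos φ) = 197.5 / (6371000 × 0.874907) = 3.5432e-05 rad = 7.308″.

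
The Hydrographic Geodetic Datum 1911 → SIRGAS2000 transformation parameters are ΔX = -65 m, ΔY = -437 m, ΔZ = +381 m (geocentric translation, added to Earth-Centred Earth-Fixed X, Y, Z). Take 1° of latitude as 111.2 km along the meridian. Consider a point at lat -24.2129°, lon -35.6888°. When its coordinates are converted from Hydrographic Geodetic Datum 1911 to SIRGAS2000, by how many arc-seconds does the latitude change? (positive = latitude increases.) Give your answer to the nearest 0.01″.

sin φ = -0.410128, cos φ = 0.912028, sin λ = -0.583382, cos λ = 0.812198.
North component: ΔN = −sin φ cos λ·ΔX − sin φ sin λ·ΔY + cos φ·ΔZ = −(-0.410128)(0.812198)(-65) − (-0.410128)(-0.583382)(-437) + (0.912028)(381) = 430.39 m.
1° of latitude spans 111200 m, so Δφ = 430.39 / 111200 × 3600 = 13.933″.

Δφ = 13.93″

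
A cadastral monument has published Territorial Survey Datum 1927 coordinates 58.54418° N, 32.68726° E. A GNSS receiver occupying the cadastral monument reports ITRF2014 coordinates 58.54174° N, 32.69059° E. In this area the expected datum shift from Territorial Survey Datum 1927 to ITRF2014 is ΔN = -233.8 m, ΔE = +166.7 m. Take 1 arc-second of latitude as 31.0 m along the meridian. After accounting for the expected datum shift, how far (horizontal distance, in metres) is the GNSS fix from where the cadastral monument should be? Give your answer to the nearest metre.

47 m

Observed coordinate differences: Δφ = -0.00244°, Δλ = +0.00333°.
Converting to metres (1° lat = 111600 m, cos φ = 0.521841): observed ΔN = -272.3 m, observed ΔE = 193.9 m.
Subtracting the expected shift leaves a residual of -272.3 − (-233.8) = -38.5 m north and 193.9 − (166.7) = 27.2 m east.
Residual distance = √((-38.5)² + 27.2²) = 47.2 m.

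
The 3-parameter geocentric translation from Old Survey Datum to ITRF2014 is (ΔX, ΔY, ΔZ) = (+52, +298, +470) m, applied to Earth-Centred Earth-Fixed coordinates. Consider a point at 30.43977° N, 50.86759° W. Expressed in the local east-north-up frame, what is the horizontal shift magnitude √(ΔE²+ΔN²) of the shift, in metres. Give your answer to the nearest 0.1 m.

554.9 m

At φ = 30.43977°, λ = -50.86759°: sin φ = 0.506632, cos φ = 0.862162, sin λ = -0.775690, cos λ = 0.631115.
ΔE = −sin λ·ΔX + cos λ·ΔY = −(-0.775690)·(52) + (0.631115)·(298) = 228.41 m.
ΔN = −sin φ cos λ·ΔX − sin φ sin λ·ΔY + cos φ·ΔZ = −(0.506632)(0.631115)(52) − (0.506632)(-0.775690)(298) + (0.862162)(470) = 505.70 m.
Horizontal magnitude = √(ΔE² + ΔN²) = √(228.41² + 505.70²) = 554.89 m.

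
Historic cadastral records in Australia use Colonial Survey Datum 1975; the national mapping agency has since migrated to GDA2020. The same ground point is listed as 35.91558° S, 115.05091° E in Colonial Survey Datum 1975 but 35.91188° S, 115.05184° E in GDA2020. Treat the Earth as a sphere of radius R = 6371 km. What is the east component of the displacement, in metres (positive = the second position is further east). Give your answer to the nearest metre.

ΔE = 84 m

Δφ = -35.91188° − -35.91558° = +0.00370°; Δλ = 115.05184° − 115.05091° = +0.00093°.
1° along a meridian = πR/180 = 111195 m.
ΔN = Δφ × 111195 = 411.4 m; ΔE = Δλ × 111195 × cos(-35.91558°) = +0.00093 × 111195 × 0.809882 = 83.8 m.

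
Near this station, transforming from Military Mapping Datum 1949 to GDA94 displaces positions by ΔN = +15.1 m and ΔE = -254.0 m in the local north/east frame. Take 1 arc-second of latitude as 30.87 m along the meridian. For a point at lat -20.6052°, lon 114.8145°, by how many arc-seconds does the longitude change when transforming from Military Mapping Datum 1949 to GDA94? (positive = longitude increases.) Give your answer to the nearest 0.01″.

At latitude -20.6052°, cos φ = 0.936028.
1″ of longitude at this latitude = 30.87 × cos φ = 28.8952 m, so Δλ = -254.0 / 28.8952 = -8.790″.

Δλ = -8.79″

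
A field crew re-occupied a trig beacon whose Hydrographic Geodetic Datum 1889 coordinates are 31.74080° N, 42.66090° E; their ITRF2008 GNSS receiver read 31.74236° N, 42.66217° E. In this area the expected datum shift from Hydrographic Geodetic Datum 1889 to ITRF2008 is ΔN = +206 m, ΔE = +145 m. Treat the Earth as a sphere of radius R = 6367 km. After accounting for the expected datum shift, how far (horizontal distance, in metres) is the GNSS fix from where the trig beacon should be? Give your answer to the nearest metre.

Observed coordinate differences: Δφ = +0.00156°, Δλ = +0.00127°.
Converting to metres (1° lat = 111125 m, cos φ = 0.850437): observed ΔN = 173.4 m, observed ΔE = 120.0 m.
Subtracting the expected shift leaves a residual of 173.4 − (206) = -32.6 m north and 120.0 − (145) = -25.0 m east.
Residual distance = √((-32.6)² + (-25.0)²) = 41.1 m.

41 m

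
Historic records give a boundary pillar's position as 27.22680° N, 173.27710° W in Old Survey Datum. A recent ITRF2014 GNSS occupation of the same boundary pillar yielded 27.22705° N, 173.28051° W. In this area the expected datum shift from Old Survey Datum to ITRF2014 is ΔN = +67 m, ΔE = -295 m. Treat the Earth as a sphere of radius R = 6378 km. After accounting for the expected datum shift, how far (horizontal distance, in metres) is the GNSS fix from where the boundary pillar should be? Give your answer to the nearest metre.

58 m

Observed coordinate differences: Δφ = +0.00025°, Δλ = -0.00341°.
Converting to metres (1° lat = 111317 m, cos φ = 0.889202): observed ΔN = 27.8 m, observed ΔE = -337.5 m.
Subtracting the expected shift leaves a residual of 27.8 − (67) = -39.2 m north and -337.5 − (-295) = -42.5 m east.
Residual distance = √((-39.2)² + (-42.5)²) = 57.8 m.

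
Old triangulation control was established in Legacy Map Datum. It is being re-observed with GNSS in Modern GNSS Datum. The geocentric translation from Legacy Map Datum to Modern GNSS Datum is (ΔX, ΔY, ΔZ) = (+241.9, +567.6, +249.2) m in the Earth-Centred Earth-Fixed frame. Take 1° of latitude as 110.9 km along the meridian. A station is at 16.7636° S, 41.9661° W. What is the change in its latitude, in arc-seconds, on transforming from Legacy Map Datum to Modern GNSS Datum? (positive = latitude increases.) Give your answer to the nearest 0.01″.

sin φ = -0.288424, cos φ = 0.957503, sin λ = -0.668691, cos λ = 0.743541.
North component: ΔN = −sin φ cos λ·ΔX − sin φ sin λ·ΔY + cos φ·ΔZ = −(-0.288424)(0.743541)(241.9) − (-0.288424)(-0.668691)(567.6) + (0.957503)(249.2) = 181.02 m.
1° of latitude spans 110900 m, so Δφ = 181.02 / 110900 × 3600 = 5.876″.

Δφ = 5.88″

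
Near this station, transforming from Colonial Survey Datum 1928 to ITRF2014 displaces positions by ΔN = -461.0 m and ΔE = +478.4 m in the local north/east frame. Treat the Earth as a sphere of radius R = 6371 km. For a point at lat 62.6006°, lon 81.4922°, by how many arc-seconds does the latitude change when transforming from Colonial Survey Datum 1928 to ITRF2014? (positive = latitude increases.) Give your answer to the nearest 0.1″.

Δφ = -14.9″

On a sphere of radius R, 1 rad of latitude = R, so Δφ = ΔN / R = -461.0 / 6371000 = -7.2359e-05 rad = -14.925″.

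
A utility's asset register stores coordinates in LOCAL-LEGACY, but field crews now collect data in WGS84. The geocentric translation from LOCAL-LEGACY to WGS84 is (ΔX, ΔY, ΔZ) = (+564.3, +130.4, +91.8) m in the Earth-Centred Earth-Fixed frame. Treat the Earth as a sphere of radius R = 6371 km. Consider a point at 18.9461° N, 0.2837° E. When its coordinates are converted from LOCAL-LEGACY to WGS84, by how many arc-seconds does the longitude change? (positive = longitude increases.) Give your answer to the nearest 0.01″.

Δλ = 4.37″

sin φ = 0.324679, cos φ = 0.945824, sin λ = 0.004951, cos λ = 0.999988.
East component: ΔE = −sin λ·ΔX + cos λ·ΔY = −(0.004951)(564.3) + (0.999988)(130.4) = 127.60 m.
1° of latitude spans πR/180 = 111195 m; at latitude φ, 1° of longitude spans that × cos φ = 105170.9 m, so Δλ = 127.60 / 105170.9 × 3600 = 4.368″.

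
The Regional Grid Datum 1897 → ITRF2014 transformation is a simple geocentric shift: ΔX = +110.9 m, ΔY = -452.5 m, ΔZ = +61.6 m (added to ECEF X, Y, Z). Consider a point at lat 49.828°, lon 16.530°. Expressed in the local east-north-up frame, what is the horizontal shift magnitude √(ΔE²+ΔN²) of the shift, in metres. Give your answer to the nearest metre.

469 m

The local east axis at (φ, λ) is (−sin λ, cos λ, 0), so ΔE = −sin(16.530°)·110.9 + cos(16.530°)·(-452.5) = -465.35 m.
The local north axis is (−sin φ cos λ, −sin φ sin λ, cos φ), giving ΔN = -81.238 + 98.375 + 39.737 = 56.87 m.
Horizontal magnitude = √(ΔE² + ΔN²) = √((-465.35)² + 56.87²) = 468.81 m.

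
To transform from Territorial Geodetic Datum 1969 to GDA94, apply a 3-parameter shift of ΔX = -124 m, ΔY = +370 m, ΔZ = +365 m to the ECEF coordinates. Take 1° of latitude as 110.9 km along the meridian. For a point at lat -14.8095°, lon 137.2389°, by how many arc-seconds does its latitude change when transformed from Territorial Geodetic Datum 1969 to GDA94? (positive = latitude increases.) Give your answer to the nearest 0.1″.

Δφ = 14.3″

sin φ = -0.255606, cos φ = 0.966781, sin λ = 0.678943, cos λ = -0.734191.
North component: ΔN = −sin φ cos λ·ΔX − sin φ sin λ·ΔY + cos φ·ΔZ = −(-0.255606)(-0.734191)(-124) − (-0.255606)(0.678943)(370) + (0.966781)(365) = 440.36 m.
1° of latitude spans 110900 m, so Δφ = 440.36 / 110900 × 3600 = 14.295″.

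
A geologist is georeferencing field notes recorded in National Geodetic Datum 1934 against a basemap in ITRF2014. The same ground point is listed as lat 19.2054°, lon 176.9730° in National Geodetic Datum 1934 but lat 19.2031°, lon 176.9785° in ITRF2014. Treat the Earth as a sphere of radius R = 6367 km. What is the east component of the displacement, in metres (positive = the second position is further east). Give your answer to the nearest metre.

ΔE = 577 m

Δφ = 19.2031° − 19.2054° = -0.0023°; Δλ = 176.9785° − 176.9730° = +0.0055°.
1° along a meridian = πR/180 = 111125 m.
ΔN = Δφ × 111125 = -255.6 m; ΔE = Δλ × 111125 × cos(19.2054°) = +0.0055 × 111125 × 0.944345 = 577.2 m.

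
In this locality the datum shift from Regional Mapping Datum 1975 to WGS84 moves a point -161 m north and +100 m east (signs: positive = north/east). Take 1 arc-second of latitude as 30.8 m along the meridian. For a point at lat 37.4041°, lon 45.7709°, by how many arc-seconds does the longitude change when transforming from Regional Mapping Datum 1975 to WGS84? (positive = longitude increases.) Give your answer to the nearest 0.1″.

Δλ = 4.1″

At latitude 37.4041°, cos φ = 0.794371.
1″ of longitude at this latitude = 30.80 × cos φ = 24.4666 m, so Δλ = 100.0 / 24.4666 = 4.087″.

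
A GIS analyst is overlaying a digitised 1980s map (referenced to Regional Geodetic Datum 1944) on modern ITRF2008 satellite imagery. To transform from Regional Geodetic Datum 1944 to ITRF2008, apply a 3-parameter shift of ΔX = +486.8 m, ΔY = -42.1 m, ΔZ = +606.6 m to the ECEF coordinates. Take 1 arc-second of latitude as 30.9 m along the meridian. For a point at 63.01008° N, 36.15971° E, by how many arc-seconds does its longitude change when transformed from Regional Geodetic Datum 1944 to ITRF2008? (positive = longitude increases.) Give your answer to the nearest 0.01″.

Δλ = -22.91″

sin φ = 0.891086, cos φ = 0.453834, sin λ = 0.590038, cos λ = 0.807375.
East component: ΔE = −sin λ·ΔX + cos λ·ΔY = −(0.590038)(486.8) + (0.807375)(-42.1) = -321.22 m.
1° of latitude spans 3600 × 30.90 = 111240 m; at latitude φ, 1° of longitude spans that × cos φ = 50484.5 m, so Δλ = -321.22 / 50484.5 × 3600 = -22.906″.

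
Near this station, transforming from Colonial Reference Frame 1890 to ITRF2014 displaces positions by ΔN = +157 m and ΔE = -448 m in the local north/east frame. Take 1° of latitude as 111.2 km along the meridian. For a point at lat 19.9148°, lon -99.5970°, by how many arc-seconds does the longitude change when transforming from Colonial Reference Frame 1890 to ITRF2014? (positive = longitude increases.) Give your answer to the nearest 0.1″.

Δλ = -15.4″

At latitude 19.9148°, cos φ = 0.940200.
1° of longitude at this latitude = 111.2 × cos φ = 104.55 km, so Δλ = -448.0 / 104550.3 = -0.0042850° = -15.426″.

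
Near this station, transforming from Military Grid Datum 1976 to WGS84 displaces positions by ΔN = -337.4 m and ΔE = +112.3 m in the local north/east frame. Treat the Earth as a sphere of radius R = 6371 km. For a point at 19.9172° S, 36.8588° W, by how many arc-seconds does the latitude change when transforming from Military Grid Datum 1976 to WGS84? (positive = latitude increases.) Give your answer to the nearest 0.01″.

On a sphere of radius R, 1 rad of latitude = R, so Δφ = ΔN / R = -337.4 / 6371000 = -5.2959e-05 rad = -10.924″.

Δφ = -10.92″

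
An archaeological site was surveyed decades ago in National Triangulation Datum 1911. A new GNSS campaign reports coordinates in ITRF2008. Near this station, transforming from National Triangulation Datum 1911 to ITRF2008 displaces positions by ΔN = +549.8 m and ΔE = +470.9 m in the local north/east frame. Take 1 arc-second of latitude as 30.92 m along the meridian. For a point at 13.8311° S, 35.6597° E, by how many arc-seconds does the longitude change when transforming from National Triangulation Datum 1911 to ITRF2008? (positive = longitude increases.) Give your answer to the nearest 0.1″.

Δλ = 15.7″

At latitude -13.8311°, cos φ = 0.971005.
1″ of longitude at this latitude = 30.92 × cos φ = 30.0235 m, so Δλ = 470.9 / 30.0235 = 15.684″.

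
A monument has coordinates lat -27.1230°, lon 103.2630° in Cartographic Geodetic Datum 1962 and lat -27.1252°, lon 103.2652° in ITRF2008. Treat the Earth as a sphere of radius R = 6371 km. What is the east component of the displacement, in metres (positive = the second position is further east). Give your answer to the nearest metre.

ΔE = 218 m

Δφ = -27.1252° − -27.1230° = -0.0022°; Δλ = 103.2652° − 103.2630° = +0.0022°.
1° along a meridian = πR/180 = 111195 m.
ΔN = Δφ × 111195 = -244.6 m; ΔE = Δλ × 111195 × cos(-27.1230°) = +0.0022 × 111195 × 0.890030 = 217.7 m.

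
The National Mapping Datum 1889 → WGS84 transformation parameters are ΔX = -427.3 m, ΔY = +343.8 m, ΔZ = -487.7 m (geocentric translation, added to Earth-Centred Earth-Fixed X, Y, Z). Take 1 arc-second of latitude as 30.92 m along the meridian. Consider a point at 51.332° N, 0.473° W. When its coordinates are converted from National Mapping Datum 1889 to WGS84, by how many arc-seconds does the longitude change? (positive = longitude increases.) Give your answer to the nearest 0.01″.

sin φ = 0.780779, cos φ = 0.624807, sin λ = -0.008255, cos λ = 0.999966.
East component: ΔE = −sin λ·ΔX + cos λ·ΔY = −(-0.008255)(-427.3) + (0.999966)(343.8) = 340.26 m.
1° of latitude spans 3600 × 30.92 = 111312 m; at latitude φ, 1° of longitude spans that × cos φ = 69548.5 m, so Δλ = 340.26 / 69548.5 × 3600 = 17.613″.

Δλ = 17.61″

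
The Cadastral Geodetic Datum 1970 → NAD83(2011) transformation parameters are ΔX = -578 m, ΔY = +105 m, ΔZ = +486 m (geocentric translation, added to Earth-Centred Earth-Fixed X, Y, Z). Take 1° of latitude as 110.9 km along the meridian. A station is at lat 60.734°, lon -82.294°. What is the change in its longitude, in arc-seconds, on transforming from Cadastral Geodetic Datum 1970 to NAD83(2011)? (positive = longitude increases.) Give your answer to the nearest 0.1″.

Δλ = -37.1″

sin φ = 0.872360, cos φ = 0.488865, sin λ = -0.990969, cos λ = 0.134090.
East component: ΔE = −sin λ·ΔX + cos λ·ΔY = −(-0.990969)(-578) + (0.134090)(105) = -558.70 m.
1° of latitude spans 110900 m; at latitude φ, 1° of longitude spans that × cos φ = 54215.1 m, so Δλ = -558.70 / 54215.1 × 3600 = -37.099″.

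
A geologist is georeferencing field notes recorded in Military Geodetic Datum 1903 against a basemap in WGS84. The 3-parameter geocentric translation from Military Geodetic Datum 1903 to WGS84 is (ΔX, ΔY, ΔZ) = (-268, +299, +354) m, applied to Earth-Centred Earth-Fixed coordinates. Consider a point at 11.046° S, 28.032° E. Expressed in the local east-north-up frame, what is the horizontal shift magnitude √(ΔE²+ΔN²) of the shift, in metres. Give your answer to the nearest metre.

The local east axis at (φ, λ) is (−sin λ, cos λ, 0), so ΔE = −sin(28.032°)·(-268) + cos(28.032°)·299 = 389.87 m.
The local north axis is (−sin φ cos λ, −sin φ sin λ, cos φ), giving ΔN = -45.324 + 26.923 + 347.442 = 329.04 m.
Horizontal magnitude = √(ΔE² + ΔN²) = √(389.87² + 329.04²) = 510.17 m.

510 m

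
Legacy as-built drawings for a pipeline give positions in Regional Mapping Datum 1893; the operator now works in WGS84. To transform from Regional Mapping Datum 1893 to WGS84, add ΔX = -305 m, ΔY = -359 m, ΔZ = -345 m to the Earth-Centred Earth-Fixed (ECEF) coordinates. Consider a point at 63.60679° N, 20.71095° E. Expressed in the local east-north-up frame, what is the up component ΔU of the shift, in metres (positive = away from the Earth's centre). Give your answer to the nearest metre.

ΔU = -492 m

At φ = 63.60679°, λ = 20.71095°: sin φ = 0.895764, cos φ = 0.444529, sin λ = 0.353654, cos λ = 0.935376.
ΔU = cos φ cos λ·ΔX + cos φ sin λ·ΔY + sin φ·ΔZ = (0.444529)(0.935376)(-305) + (0.444529)(0.353654)(-359) + (0.895764)(-345) = -492.30 m.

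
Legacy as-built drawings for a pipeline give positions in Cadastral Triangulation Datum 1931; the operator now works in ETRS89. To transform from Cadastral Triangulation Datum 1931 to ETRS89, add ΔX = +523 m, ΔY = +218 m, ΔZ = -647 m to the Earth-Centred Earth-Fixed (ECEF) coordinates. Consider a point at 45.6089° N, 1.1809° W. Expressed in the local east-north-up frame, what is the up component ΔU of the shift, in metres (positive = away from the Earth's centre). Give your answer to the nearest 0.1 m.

ΔU = -99.7 m

The local up (radial) axis is (cos φ cos λ, cos φ sin λ, sin φ), giving ΔU = 365.788 − 3.143 − 462.334 = -99.69 m.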